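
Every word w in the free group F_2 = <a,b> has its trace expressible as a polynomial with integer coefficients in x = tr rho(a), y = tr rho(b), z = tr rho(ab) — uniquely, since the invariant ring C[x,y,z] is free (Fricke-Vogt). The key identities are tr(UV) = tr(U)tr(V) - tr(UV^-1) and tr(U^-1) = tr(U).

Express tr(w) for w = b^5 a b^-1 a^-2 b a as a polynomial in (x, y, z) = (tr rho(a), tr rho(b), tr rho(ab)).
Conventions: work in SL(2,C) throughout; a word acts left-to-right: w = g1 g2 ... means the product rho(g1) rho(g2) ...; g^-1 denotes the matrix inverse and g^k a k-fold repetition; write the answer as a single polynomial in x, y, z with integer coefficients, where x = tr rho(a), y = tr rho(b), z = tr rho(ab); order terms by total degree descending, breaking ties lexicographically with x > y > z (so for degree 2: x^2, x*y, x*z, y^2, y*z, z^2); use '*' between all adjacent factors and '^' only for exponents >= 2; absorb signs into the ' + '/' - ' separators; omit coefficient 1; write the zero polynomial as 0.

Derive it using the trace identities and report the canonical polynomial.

-x^2*y^5*z^2 + 2*x^3*y^4*z + x*y^6*z + x*y^4*z^3 - x^4*y^3 - x^2*y^5 + 2*x^2*y^3*z^2 - 5*x^3*y^2*z - 7*x*y^4*z - 3*x*y^2*z^3 + 2*x^4*y + 6*x^2*y^3 + x^2*y*z^2 + y^5 + x^3*z + 13*x*y^2*z + x*z^3 - 8*x^2*y - 5*y^3 - 4*x*z + 5*y

trace(b a b) = trace(b)*trace(a b) - trace(a)   [square of b] = y*z - x
trace(b^2 a b) = trace(b)*trace(b a b) - trace(b a)   [square of b] = y^2*z - x*y - z
trace(b^4 a) = trace(b)*trace(b^2 a b) - trace(b^2 a)   [square of b] = y^3*z - x*y^2 - 2*y*z + x
trace(b^2) = trace(b)*trace(b) - trace(1)   [square of b] = y^2 - 2
trace(b^3) = trace(b)*trace(b^2) - trace(b)   [square of b] = y^3 - 3*y
trace(b^4) = trace(b)*trace(b^3) - trace(b^2)   [square of b] = y^4 - 4*y^2 + 2
trace(b a^2 b^3) = trace(a)*trace(b^4 a) - trace(b^4)   [square of a] = x*y^3*z - x^2*y^2 - y^4 - 2*x*y*z + x^2 + 4*y^2 - 2
trace(b a^2 b) = trace(a)*trace(b^2 a) - trace(b^2)   [square of a] = x*y*z - x^2 - y^2 + 2
trace(b a^2) = trace(a)*trace(b a) - trace(b)   [square of a] = x*z - y
trace(b a^2 b^2) = trace(b)*trace(b a^2 b) - trace(b a^2)   [square of b] = x*y^2*z - x^2*y - y^3 - x*z + 3*y
trace(a b^5 a) = trace(b)*trace(b a^2 b^3) - trace(b a^2 b^2)   [square of b] = x*y^4*z - x^2*y^3 - y^5 - 3*x*y^2*z + 2*x^2*y + 5*y^3 + x*z - 5*y
trace(a b a b) = trace(a b)*trace(a b) - trace(1)   [split at a repeated a] = z^2 - 2
trace(a b a b^2) = trace(b)*trace(a b a b) - trace(a b a)   [square of b] = y*z^2 - x*z - y
trace(b a b a b^2) = trace(b)*trace(a b a b^2) - trace(a b a b)   [square of b] = y^2*z^2 - x*y*z - y^2 - z^2 + 2
trace(b^3 a b a b) = trace(b)*trace(b a b a b^2) - trace(b a b a b)   [square of b] = y^3*z^2 - x*y^2*z - y^3 - 2*y*z^2 + x*z + 3*y
trace(b a b^5 a) = trace(b)*trace(b^3 a b a b) - trace(b^3 a b a)   [square of b] = y^4*z^2 - x*y^3*z - y^4 - 3*y^2*z^2 + 2*x*y*z + 4*y^2 + z^2 - 2
trace(a b^5) = trace(b)*trace(b a b^3) - trace(b a b^2)   [square of b] = y^4*z - x*y^3 - 3*y^2*z + 2*x*y + z
trace(b a b^5) = trace(b)*trace(a b^5) - trace(a b^4)   [square of b] = y^5*z - x*y^4 - 4*y^3*z + 3*x*y^2 + 3*y*z - x
trace(a b a b^5 a) = trace(a)*trace(b a b^5 a) - trace(b a b^5)   [square of a] = x*y^4*z^2 - x^2*y^3*z - y^5*z - 3*x*y^2*z^2 + 2*x^2*y*z + 4*y^3*z + x*y^2 + x*z^2 - 3*y*z - x
trace(a b a b a b) = trace(b a b a)*trace(b a) - trace(a b)   [split at a repeated b] = z^3 - 3*z
trace(a b a b a) = trace(a)*trace(b a b a) - trace(b a b)   [square of a] = x*z^2 - y*z - x
trace(a b a b a b^2) = trace(b)*trace(a b a b a b) - trace(a b a b a)   [square of b] = y*z^3 - x*z^2 - 2*y*z + x
trace(b a b a b a b^2) = trace(b)*trace(a b a b a b^2) - trace(a b a b a b)   [square of b] = y^2*z^3 - x*y*z^2 - 2*y^2*z - z^3 + x*y + 3*z
trace(a b a b a b^4) = trace(b)*trace(b a b a b a b^2) - trace(b a b a b a b)   [square of b] = y^3*z^3 - x*y^2*z^2 - 2*y^3*z - 2*y*z^3 + x*y^2 + x*z^2 + 5*y*z - x
trace(a b a b^5 a b) = trace(b)*trace(a b a b a b^4) - trace(a b a b a b^3)   [square of b] = y^4*z^3 - x*y^3*z^2 - 2*y^4*z - 3*y^2*z^3 + x*y^3 + 2*x*y*z^2 + 7*y^2*z + z^3 - 2*x*y - 3*z
trace(b a b^5 a b^-1 a) = trace(a b a b^5 a)*trace(b) - trace(a b a b^5 a b)   [inverse elimination on b] = x*y^5*z^2 - x^2*y^4*z - y^6*z - y^4*z^3 - 2*x*y^3*z^2 + 2*x^2*y^2*z + 6*y^4*z + 3*y^2*z^3 - x*y*z^2 - 10*y^2*z - z^3 + x*y + 3*z
trace(b a b^5 a b^-1 a^-1) = trace(b a b^5 a b^-1)*trace(a) - trace(b a b^5 a b^-1 a)   [inverse elimination on a] = -x*y^5*z^2 + 2*x^2*y^4*z + y^6*z + y^4*z^3 - x^3*y^3 - x*y^5 + 2*x*y^3*z^2 - 5*x^2*y^2*z - 6*y^4*z - 3*y^2*z^3 + 2*x^3*y + 5*x*y^3 + x*y*z^2 + x^2*z + 10*y^2*z + z^3 - 6*x*y - 3*z
trace(b^5 a b^-1 a^-2 b a) = trace(b a b^5 a b^-1 a^-1)*trace(a) - trace(b a b^5 a b^-1)   [inverse elimination on a] = -x^2*y^5*z^2 + 2*x^3*y^4*z + x*y^6*z + x*y^4*z^3 - x^4*y^3 - x^2*y^5 + 2*x^2*y^3*z^2 - 5*x^3*y^2*z - 7*x*y^4*z - 3*x*y^2*z^3 + 2*x^4*y + 6*x^2*y^3 + x^2*y*z^2 + y^5 + x^3*z + 13*x*y^2*z + x*z^3 - 8*x^2*y - 5*y^3 - 4*x*z + 5*y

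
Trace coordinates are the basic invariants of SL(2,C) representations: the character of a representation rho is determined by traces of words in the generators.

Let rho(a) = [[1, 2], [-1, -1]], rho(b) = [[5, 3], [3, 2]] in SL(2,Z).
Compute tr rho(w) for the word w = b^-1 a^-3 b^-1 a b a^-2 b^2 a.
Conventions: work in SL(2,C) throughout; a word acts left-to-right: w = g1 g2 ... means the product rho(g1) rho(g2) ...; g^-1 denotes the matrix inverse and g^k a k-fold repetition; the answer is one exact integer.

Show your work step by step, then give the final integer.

rho(b^-1) = [[2, -3], [-3, 5]]
... * rho(a^-1) = [[-1, -2], [1, 1]]  ->  [[-5, -7], [8, 11]]
... * rho(a^-1) = [[-1, -2], [1, 1]]  ->  [[-2, 3], [3, -5]]
... * rho(a^-1) = [[-1, -2], [1, 1]]  ->  [[5, 7], [-8, -11]]
... * rho(b^-1) = [[2, -3], [-3, 5]]  ->  [[-11, 20], [17, -31]]
... * rho(a) = [[1, 2], [-1, -1]]  ->  [[-31, -42], [48, 65]]
... * rho(b) = [[5, 3], [3, 2]]  ->  [[-281, -177], [435, 274]]
... * rho(a^-1) = [[-1, -2], [1, 1]]  ->  [[104, 385], [-161, -596]]
... * rho(a^-1) = [[-1, -2], [1, 1]]  ->  [[281, 177], [-435, -274]]
... * rho(b) = [[5, 3], [3, 2]]  ->  [[1936, 1197], [-2997, -1853]]
... * rho(b) = [[5, 3], [3, 2]]  ->  [[13271, 8202], [-20544, -12697]]
... * rho(a) = [[1, 2], [-1, -1]]  ->  [[5069, 18340], [-7847, -28391]]
tr = 5069 + -28391 = -23322

-23322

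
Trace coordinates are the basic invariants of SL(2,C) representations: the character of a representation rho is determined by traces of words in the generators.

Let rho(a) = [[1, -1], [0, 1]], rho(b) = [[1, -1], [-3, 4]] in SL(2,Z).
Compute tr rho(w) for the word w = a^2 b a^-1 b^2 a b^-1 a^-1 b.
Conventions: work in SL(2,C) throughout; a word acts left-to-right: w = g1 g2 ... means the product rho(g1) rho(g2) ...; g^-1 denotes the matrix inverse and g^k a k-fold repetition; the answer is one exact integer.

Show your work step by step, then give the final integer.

rho(a) = [[1, -1], [0, 1]]
... * rho(a) = [[1, -1], [0, 1]]  ->  [[1, -2], [0, 1]]
... * rho(b) = [[1, -1], [-3, 4]]  ->  [[7, -9], [-3, 4]]
... * rho(a^-1) = [[1, 1], [0, 1]]  ->  [[7, -2], [-3, 1]]
... * rho(b) = [[1, -1], [-3, 4]]  ->  [[13, -15], [-6, 7]]
... * rho(b) = [[1, -1], [-3, 4]]  ->  [[58, -73], [-27, 34]]
... * rho(a) = [[1, -1], [0, 1]]  ->  [[58, -131], [-27, 61]]
... * rho(b^-1) = [[4, 1], [3, 1]]  ->  [[-161, -73], [75, 34]]
... * rho(a^-1) = [[1, 1], [0, 1]]  ->  [[-161, -234], [75, 109]]
... * rho(b) = [[1, -1], [-3, 4]]  ->  [[541, -775], [-252, 361]]
tr = 541 + 361 = 902

902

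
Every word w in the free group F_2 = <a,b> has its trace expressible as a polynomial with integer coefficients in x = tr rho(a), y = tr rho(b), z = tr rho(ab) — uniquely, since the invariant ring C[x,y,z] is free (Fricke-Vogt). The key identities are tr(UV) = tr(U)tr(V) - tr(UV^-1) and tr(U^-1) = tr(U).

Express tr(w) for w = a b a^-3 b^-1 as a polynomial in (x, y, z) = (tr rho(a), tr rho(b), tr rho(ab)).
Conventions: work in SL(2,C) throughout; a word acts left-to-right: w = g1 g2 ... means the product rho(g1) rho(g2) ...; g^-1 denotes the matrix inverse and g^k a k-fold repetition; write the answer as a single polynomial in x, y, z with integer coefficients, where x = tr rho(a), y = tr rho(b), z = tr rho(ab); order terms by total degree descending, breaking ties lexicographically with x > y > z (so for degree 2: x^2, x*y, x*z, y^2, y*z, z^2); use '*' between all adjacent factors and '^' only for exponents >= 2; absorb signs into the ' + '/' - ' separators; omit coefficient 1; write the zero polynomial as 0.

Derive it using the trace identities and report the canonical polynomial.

tr(a b a) = tr(a)*tr(b a) - tr(b)  (reduce the a square) = x*z - y
tr(a b a b) = tr(b a)*tr(b a) - tr(1)  (split on b) = z^2 - 2
tr(b^-1 a b a) = tr(a b a)*tr(b) - tr(a b a b)  (eliminate b^-1) = x*y*z - y^2 - z^2 + 2
tr(b^-1 a b a^-1) = tr(b^-1 a b)*tr(a) - tr(b^-1 a b a)  (eliminate a^-1) = -x*y*z + x^2 + y^2 + z^2 - 2
tr(b^-1 a b a^-2) = tr(b^-1 a b a^-1)*tr(a) - tr(b^-1 a b)  (eliminate a^-1) = -x^2*y*z + x^3 + x*y^2 + x*z^2 - 3*x
tr(a b a^-3 b^-1) = tr(b^-1 a b a^-2)*tr(a) - tr(b^-1 a b a^-1)  (eliminate a^-1) = -x^3*y*z + x^4 + x^2*y^2 + x^2*z^2 + x*y*z - 4*x^2 - y^2 - z^2 + 2

-x^3*y*z + x^4 + x^2*y^2 + x^2*z^2 + x*y*z - 4*x^2 - y^2 - z^2 + 2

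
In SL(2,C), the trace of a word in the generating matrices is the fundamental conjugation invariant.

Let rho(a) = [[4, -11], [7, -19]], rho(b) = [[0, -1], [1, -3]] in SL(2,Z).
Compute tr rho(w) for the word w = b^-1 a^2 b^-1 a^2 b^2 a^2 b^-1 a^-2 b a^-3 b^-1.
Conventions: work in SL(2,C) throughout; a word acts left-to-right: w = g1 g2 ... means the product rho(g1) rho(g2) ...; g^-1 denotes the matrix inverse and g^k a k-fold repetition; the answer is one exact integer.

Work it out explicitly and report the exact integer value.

464710692966

rho(b^-1) = [[-3, 1], [-1, 0]]
... * rho(a) = [[4, -11], [7, -19]]  ->  [[-5, 14], [-4, 11]]
... * rho(a) = [[4, -11], [7, -19]]  ->  [[78, -211], [61, -165]]
... * rho(b^-1) = [[-3, 1], [-1, 0]]  ->  [[-23, 78], [-18, 61]]
... * rho(a) = [[4, -11], [7, -19]]  ->  [[454, -1229], [355, -961]]
... * rho(a) = [[4, -11], [7, -19]]  ->  [[-6787, 18357], [-5307, 14354]]
... * rho(b) = [[0, -1], [1, -3]]  ->  [[18357, -48284], [14354, -37755]]
... * rho(b) = [[0, -1], [1, -3]]  ->  [[-48284, 126495], [-37755, 98911]]
... * rho(a) = [[4, -11], [7, -19]]  ->  [[692329, -1872281], [541357, -1464004]]
... * rho(a) = [[4, -11], [7, -19]]  ->  [[-10336651, 27957720], [-8082600, 21861149]]
... * rho(b^-1) = [[-3, 1], [-1, 0]]  ->  [[3052233, -10336651], [2386651, -8082600]]
... * rho(a^-1) = [[-19, 11], [-7, 4]]  ->  [[14364130, -7772041], [11231831, -6077239]]
... * rho(a^-1) = [[-19, 11], [-7, 4]]  ->  [[-218514183, 126917266], [-170864116, 99241185]]
... * rho(b) = [[0, -1], [1, -3]]  ->  [[126917266, -162237615], [99241185, -126859439]]
... * rho(a^-1) = [[-19, 11], [-7, 4]]  ->  [[-1275764749, 747139466], [-997566442, 584215279]]
... * rho(a^-1) = [[-19, 11], [-7, 4]]  ->  [[19009553969, -11044854375], [14864255445, -8636369746]]
... * rho(a^-1) = [[-19, 11], [-7, 4]]  ->  [[-283867544786, 164925676159], [-221966265233, 128961330911]]
... * rho(b^-1) = [[-3, 1], [-1, 0]]  ->  [[686676958199, -283867544786], [536937464788, -221966265233]]
tr = 686676958199 + -221966265233 = 464710692966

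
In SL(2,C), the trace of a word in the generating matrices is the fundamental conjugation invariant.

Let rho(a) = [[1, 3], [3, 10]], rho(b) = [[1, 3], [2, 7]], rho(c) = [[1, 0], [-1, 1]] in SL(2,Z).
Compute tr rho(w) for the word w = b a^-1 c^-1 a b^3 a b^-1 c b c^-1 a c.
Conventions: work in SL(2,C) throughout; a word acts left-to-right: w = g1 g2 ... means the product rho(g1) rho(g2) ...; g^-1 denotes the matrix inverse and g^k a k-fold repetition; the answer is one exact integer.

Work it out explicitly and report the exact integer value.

422606

rho(b) = [[1, 3], [2, 7]]
... * rho(a^-1) = [[10, -3], [-3, 1]]  ->  [[1, 0], [-1, 1]]
... * rho(c^-1) = [[1, 0], [1, 1]]  ->  [[1, 0], [0, 1]]
... * rho(a) = [[1, 3], [3, 10]]  ->  [[1, 3], [3, 10]]
... * rho(b) = [[1, 3], [2, 7]]  ->  [[7, 24], [23, 79]]
... * rho(b) = [[1, 3], [2, 7]]  ->  [[55, 189], [181, 622]]
... * rho(b) = [[1, 3], [2, 7]]  ->  [[433, 1488], [1425, 4897]]
... * rho(a) = [[1, 3], [3, 10]]  ->  [[4897, 16179], [16116, 53245]]
... * rho(b^-1) = [[7, -3], [-2, 1]]  ->  [[1921, 1488], [6322, 4897]]
... * rho(c) = [[1, 0], [-1, 1]]  ->  [[433, 1488], [1425, 4897]]
... * rho(b) = [[1, 3], [2, 7]]  ->  [[3409, 11715], [11219, 38554]]
... * rho(c^-1) = [[1, 0], [1, 1]]  ->  [[15124, 11715], [49773, 38554]]
... * rho(a) = [[1, 3], [3, 10]]  ->  [[50269, 162522], [165435, 534859]]
... * rho(c) = [[1, 0], [-1, 1]]  ->  [[-112253, 162522], [-369424, 534859]]
tr = -112253 + 534859 = 422606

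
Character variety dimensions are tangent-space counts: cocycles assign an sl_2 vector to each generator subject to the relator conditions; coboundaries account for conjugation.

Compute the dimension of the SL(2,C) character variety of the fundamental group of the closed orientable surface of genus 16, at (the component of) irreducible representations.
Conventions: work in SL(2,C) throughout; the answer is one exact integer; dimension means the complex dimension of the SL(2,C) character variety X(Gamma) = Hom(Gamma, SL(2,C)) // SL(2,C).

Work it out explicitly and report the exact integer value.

pi_1 of the closed genus-16 surface has 32 generators bound by the single product-of-commutators relator.
Unconstrained cocycle data is one sl_2 vector per generator (96 dimensions), cut by the relator condition d_2(z) = 0.
At an irreducible rho, H^2 = coker(d_2) vanishes (Poincare duality: H^2 is dual to H^0 = invariants = 0), so d_2 is surjective onto sl_2 and dim Z^1 = 96 - 3 = 93.
As always at irreducible rho, dim B^1 = 3.
Hence dim X = 93 - 3 = 90.

90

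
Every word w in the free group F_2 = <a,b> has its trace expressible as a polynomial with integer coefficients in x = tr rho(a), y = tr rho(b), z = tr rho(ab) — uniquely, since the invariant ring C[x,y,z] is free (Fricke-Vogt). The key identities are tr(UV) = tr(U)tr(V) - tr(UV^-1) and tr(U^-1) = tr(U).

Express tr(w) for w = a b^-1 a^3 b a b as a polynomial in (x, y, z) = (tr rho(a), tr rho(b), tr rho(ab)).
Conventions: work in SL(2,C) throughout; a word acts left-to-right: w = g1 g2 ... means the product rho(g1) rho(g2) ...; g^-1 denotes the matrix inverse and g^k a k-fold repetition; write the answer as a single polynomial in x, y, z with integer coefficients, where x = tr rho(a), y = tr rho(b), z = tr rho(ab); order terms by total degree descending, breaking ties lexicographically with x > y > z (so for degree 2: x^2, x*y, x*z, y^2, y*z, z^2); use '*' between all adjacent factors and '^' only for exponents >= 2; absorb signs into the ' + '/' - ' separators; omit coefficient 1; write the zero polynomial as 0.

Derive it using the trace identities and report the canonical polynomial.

trace(b a b a) = trace(b a) * trace(b a) - trace(1)   [split at a repeated b] = z^2 - 2
trace(b a b) = trace(b) * trace(a b) - trace(a)   [square of b] = y*z - x
trace(a b a b a) = trace(a) * trace(b a b a) - trace(b a b)   [square of a] = x*z^2 - y*z - x
trace(b a b a^3) = trace(a) * trace(a b a b a) - trace(a b a b)   [square of a] = x^2*z^2 - x*y*z - x^2 - z^2 + 2
trace(a^3 b a b a) = trace(a) * trace(b a b a^3) - trace(b a b a^2)   [square of a] = x^3*z^2 - x^2*y*z - x^3 - 2*x*z^2 + y*z + 3*x
and trace(b a b a b a) = trace(a b a b) * trace(a b) - trace(b a)   [split at a repeated a] = z^3 - 3*z
trace(a b a) = trace(a) * trace(b a) - trace(b)   [square of a] = x*z - y
trace(b a b a b) = trace(b) * trace(a b a b) - trace(a b a)   [square of b] = y*z^2 - x*z - y
trace(a b a b a b a) = trace(a) * trace(b a b a b a) - trace(b a b a b)   [square of a] = x*z^3 - y*z^2 - 2*x*z + y
next, trace(a^3 b a b a b) = trace(a) * trace(a b a b a b a) - trace(a b a b a b)   [square of a] = x^2*z^3 - x*y*z^2 - 2*x^2*z - z^3 + x*y + 3*z
and trace(a b^-1 a^3 b a b) = trace(a^3 b a b a) * trace(b) - trace(a^3 b a b a b)   [inverse elimination on b] = x^3*y*z^2 - x^2*y^2*z - x^2*z^3 - x^3*y - x*y*z^2 + 2*x^2*z + y^2*z + z^3 + 2*x*y - 3*z

x^3*y*z^2 - x^2*y^2*z - x^2*z^3 - x^3*y - x*y*z^2 + 2*x^2*z + y^2*z + z^3 + 2*x*y - 3*z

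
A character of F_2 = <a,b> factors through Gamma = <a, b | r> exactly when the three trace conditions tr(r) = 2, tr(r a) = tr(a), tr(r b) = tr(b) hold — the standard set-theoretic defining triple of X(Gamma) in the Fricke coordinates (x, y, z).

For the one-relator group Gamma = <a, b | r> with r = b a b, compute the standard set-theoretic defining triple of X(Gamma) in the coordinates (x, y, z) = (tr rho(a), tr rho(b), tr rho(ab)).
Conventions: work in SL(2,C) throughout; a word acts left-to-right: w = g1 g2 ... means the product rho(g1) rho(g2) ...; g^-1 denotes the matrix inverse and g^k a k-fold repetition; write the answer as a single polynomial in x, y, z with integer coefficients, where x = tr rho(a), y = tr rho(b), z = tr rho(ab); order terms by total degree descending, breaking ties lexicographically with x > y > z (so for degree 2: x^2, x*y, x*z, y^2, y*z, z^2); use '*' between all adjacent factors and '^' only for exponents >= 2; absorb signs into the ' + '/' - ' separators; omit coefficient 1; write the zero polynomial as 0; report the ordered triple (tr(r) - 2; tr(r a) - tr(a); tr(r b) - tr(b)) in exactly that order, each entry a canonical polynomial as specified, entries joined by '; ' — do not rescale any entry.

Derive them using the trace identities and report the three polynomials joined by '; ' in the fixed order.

y*z - x - 2; z^2 - x - 2; y^2*z - x*y - y - z

next, tr(b a b) = tr(b) tr(a b) - tr(a)  (reduce the b square) = y*z - x
tr(b a b a) = tr(a b) tr(a b) - tr(1) = z^2 - 2
tr(b a b^2) = tr(b) tr(b a b) - tr(b a)  (reduce the b square) = y^2*z - x*y - z
assemble the triple (tr(r) - 2; tr(r a) - x; tr(r b) - y)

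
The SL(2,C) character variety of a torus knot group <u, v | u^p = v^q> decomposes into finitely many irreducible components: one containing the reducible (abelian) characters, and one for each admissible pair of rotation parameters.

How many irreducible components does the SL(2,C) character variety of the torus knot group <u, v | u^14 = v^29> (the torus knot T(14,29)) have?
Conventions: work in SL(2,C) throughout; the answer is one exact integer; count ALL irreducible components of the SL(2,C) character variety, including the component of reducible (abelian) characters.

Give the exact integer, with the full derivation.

For T(14,29): irreducibility forces the central element u^14 = v^29 to one of +I, -I.
This locks tr(u) to 2*cos(pi*alpha/14), alpha in 1..13, and tr(v) to 2*cos(pi*beta/29), beta in 1..28, on each component of irreducible characters.
Consistency of u^14 = (-1)^alpha I with v^29 = (-1)^beta I forces alpha = beta (mod 2).
Enumerate parity-matched pairs: 7*14 odd-odd plus 6*14 even-even gives 182.
components with irreducible characters: 182; plus the single component of reducible (abelian) characters: total 183.

183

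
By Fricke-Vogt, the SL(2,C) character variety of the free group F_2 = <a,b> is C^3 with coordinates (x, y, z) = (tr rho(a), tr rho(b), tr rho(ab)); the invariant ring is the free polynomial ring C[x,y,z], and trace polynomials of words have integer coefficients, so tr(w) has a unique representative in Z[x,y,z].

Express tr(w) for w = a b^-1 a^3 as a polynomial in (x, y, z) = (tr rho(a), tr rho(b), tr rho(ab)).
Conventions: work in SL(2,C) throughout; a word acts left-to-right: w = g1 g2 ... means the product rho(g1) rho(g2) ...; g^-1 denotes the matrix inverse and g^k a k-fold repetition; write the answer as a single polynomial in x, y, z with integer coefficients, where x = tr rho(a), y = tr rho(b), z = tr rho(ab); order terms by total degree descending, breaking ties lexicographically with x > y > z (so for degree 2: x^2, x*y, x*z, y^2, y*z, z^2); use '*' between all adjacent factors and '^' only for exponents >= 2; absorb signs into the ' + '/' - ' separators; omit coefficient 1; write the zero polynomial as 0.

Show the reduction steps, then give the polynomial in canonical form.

tr(a^2) = tr(a) tr(a) - tr(1)   [square of a] = x^2 - 2
tr(a^3) = tr(a) tr(a^2) - tr(a)   [square of a] = x^3 - 3*x
and tr(a^4) = tr(a) tr(a^3) - tr(a^2)   [square of a] = x^4 - 4*x^2 + 2
and tr(b a^2) = tr(a) tr(b a) - tr(b)   [square of a] = x*z - y
and tr(b a^3) = tr(a) tr(b a^2) - tr(b a)   [square of a] = x^2*z - x*y - z
and tr(a^4 b) = tr(a) tr(b a^3) - tr(b a^2)   [square of a] = x^3*z - x^2*y - 2*x*z + y
tr(a b^-1 a^3) = tr(a^4) tr(b) - tr(a^4 b)   [inverse elimination on b] = x^4*y - x^3*z - 3*x^2*y + 2*x*z + y

x^4*y - x^3*z - 3*x^2*y + 2*x*z + y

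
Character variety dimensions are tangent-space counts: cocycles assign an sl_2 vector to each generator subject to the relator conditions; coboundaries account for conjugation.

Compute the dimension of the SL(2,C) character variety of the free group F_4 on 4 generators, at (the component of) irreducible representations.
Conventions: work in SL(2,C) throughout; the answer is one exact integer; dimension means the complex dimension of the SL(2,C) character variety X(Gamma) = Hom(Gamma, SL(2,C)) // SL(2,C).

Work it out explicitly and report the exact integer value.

9

The free group F_4: 4 generators, no relators.
Z^1(Gamma, Ad rho) = (sl_2)^4: a cocycle is a free choice of one sl_2 vector per generator, so dim Z^1 = 3*4 = 12.
At an irreducible rho the centralizer of the image in sl_2 is 0, so the coboundary map sl_2 -> Z^1 is injective: dim B^1 = 3.
dim H^1 = 12 - 3 = 9, which is dim X.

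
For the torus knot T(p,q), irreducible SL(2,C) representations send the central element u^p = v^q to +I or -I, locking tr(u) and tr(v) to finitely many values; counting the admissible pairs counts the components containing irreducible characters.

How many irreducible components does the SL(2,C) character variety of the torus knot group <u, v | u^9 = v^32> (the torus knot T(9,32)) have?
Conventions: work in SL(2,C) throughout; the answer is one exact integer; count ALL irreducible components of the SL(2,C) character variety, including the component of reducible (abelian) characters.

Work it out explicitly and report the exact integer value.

Gamma = < u, v | u^9 = v^32 > (torus knot T(9,32)); the central element u^9 = v^32 acts as +I or -I in any irreducible SL(2,C) representation.
So on each irreducible component the traces are pinned: tr(u) = 2*cos(pi*alpha/9) with 1 <= alpha <= 8, tr(v) = 2*cos(pi*beta/32) with 1 <= beta <= 31.
Consistency of u^9 = (-1)^alpha I with v^32 = (-1)^beta I forces alpha = beta (mod 2).
Enumerate parity-matched pairs: 4*16 odd-odd plus 4*15 even-even gives 124.
Total: 124 irreducible-character components + 1 reducible (abelian) component = 125.

125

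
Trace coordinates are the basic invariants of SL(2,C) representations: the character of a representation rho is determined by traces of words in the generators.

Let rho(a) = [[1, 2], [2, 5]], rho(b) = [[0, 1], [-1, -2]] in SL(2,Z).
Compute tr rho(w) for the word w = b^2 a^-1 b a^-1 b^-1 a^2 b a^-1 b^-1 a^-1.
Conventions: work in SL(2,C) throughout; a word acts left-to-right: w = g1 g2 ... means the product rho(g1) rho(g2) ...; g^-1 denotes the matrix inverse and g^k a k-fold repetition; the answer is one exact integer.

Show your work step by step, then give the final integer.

rho(b) = [[0, 1], [-1, -2]]
... * rho(b) = [[0, 1], [-1, -2]]  ->  [[-1, -2], [2, 3]]
... * rho(a^-1) = [[5, -2], [-2, 1]]  ->  [[-1, 0], [4, -1]]
... * rho(b) = [[0, 1], [-1, -2]]  ->  [[0, -1], [1, 6]]
... * rho(a^-1) = [[5, -2], [-2, 1]]  ->  [[2, -1], [-7, 4]]
... * rho(b^-1) = [[-2, -1], [1, 0]]  ->  [[-5, -2], [18, 7]]
... * rho(a) = [[1, 2], [2, 5]]  ->  [[-9, -20], [32, 71]]
... * rho(a) = [[1, 2], [2, 5]]  ->  [[-49, -118], [174, 419]]
... * rho(b) = [[0, 1], [-1, -2]]  ->  [[118, 187], [-419, -664]]
... * rho(a^-1) = [[5, -2], [-2, 1]]  ->  [[216, -49], [-767, 174]]
... * rho(b^-1) = [[-2, -1], [1, 0]]  ->  [[-481, -216], [1708, 767]]
... * rho(a^-1) = [[5, -2], [-2, 1]]  ->  [[-1973, 746], [7006, -2649]]
tr = -1973 + -2649 = -4622

-4622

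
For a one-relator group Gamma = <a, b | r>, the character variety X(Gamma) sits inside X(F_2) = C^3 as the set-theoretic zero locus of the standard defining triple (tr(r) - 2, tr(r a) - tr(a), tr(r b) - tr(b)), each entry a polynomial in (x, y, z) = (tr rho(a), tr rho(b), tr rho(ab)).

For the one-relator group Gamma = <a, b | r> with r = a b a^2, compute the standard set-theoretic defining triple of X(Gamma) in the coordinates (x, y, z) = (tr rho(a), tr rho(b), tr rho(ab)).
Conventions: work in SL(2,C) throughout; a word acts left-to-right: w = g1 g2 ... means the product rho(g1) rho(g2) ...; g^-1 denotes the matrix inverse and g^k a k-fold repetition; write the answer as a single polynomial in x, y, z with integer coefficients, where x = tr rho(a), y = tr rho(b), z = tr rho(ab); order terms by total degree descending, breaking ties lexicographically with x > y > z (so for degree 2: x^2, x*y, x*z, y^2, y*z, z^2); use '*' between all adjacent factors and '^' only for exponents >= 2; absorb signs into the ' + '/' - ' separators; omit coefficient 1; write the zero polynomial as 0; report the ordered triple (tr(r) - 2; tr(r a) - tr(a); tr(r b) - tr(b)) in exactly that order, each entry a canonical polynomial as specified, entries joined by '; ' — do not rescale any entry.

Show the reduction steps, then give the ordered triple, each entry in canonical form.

x^2*z - x*y - z - 2; x^3*z - x^2*y - 2*x*z - x + y; x*z^2 - y*z - x - y

tr(b a^2) = tr(a) * tr(b a) - tr(b)  (reduce the a square) = x*z - y
apply: tr(a b a^2) = tr(a) * tr(b a^2) - tr(b a)  (reduce the a square) = x^2*z - x*y - z
apply: tr(a b a^3) = tr(a) * tr(a^2 b a) - tr(a^2 b)  (reduce the a square) = x^3*z - x^2*y - 2*x*z + y
tr(b a b a) = tr(a b) * tr(a b) - tr(1)  (split on a) = z^2 - 2
tr(b a b) = tr(b) * tr(a b) - tr(a)  (reduce the b square) = y*z - x
tr(a b a^2 b) = tr(a) * tr(b a b a) - tr(b a b)  (reduce the a square) = x*z^2 - y*z - x
assemble the triple (tr(r) - 2; tr(r a) - x; tr(r b) - y)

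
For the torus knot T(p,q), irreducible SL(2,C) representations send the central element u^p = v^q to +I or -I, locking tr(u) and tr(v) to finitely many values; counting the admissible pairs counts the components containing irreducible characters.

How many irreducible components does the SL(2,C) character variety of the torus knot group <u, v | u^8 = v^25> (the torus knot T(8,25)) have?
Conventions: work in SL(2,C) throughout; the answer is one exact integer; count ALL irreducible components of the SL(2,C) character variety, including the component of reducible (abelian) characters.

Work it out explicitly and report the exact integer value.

85

Gamma = < u, v | u^8 = v^25 > (torus knot T(8,25)); the central element u^8 = v^25 acts as +I or -I in any irreducible SL(2,C) representation.
On an irreducible component, tr(u) is locked at 2*cos(pi*alpha/8) for some alpha in 1..7, and tr(v) at 2*cos(pi*beta/25) for some beta in 1..24.
u^8 = (-1)^alpha I and v^25 = (-1)^beta I must agree, so alpha and beta have equal parity.
Enumerate parity-matched pairs: 4*12 odd-odd plus 3*12 even-even gives 84.
That is 84 components of irreducible characters, and with the reducible (abelian) component the total is 85.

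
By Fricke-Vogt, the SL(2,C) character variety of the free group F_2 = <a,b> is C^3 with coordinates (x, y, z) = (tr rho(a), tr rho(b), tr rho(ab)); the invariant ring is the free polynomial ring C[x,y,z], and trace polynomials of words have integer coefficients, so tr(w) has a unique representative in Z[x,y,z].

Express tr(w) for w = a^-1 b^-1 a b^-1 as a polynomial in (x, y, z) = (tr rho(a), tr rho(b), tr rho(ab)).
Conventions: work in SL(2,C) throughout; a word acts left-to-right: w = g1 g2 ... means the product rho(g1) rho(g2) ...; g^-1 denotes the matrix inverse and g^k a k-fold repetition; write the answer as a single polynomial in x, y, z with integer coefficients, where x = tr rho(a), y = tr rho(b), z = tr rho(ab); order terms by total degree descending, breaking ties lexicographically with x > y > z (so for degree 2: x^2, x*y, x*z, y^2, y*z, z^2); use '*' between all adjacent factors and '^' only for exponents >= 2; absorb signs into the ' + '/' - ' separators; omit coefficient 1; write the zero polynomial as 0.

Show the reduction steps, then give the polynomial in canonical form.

x*y*z - x^2 - z^2 + 2

tr(b^-1) = tr(b) = y
next, tr(a b a) = tr(a) tr(b a) - tr(b) = x*z - y
tr(a b a b) = tr(b a) tr(b a) - tr(1)   [split at repeated b] = z^2 - 2
and tr(b^-1 a b a) = tr(a b a) tr(b) - tr(a b a b) = x*y*z - y^2 - z^2 + 2
tr(a^-1 b^-1 a b) = tr(b^-1 a b) tr(a) - tr(b^-1 a b a) = -x*y*z + x^2 + y^2 + z^2 - 2
next, tr(a^-1 b^-1 a b^-1) = tr(a^-1 b^-1 a) tr(b) - tr(a^-1 b^-1 a b) = x*y*z - x^2 - z^2 + 2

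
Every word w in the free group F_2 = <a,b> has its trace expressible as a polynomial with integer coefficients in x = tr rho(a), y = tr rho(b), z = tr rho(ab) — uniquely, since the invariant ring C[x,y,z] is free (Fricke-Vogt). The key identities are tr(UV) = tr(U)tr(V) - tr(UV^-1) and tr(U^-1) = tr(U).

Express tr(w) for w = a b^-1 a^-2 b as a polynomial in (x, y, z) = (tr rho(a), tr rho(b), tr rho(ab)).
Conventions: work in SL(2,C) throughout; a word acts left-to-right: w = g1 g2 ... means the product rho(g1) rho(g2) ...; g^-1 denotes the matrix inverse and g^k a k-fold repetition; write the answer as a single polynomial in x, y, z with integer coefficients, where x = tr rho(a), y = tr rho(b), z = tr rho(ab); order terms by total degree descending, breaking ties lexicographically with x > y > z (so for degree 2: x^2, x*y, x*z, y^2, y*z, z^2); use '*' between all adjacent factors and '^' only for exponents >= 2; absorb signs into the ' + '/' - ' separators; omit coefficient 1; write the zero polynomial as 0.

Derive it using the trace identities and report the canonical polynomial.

tr(b a b) = tr(b)*tr(a b) - tr(a)  (reduce the b square) = y*z - x
tr(b a b a) = tr(a b)*tr(a b) - tr(1)  (split on a) = z^2 - 2
and tr(a^-1 b a b) = tr(b a b)*tr(a) - tr(b a b a)  (eliminate a^-1) = x*y*z - x^2 - z^2 + 2
tr(b a b^-1 a^-1) = tr(a^-1 b a)*tr(b) - tr(a^-1 b a b)  (eliminate b^-1) = -x*y*z + x^2 + y^2 + z^2 - 2
and tr(a b^-1 a^-2 b) = tr(b a b^-1 a^-1)*tr(a) - tr(b a b^-1)  (eliminate a^-1) = -x^2*y*z + x^3 + x*y^2 + x*z^2 - 3*x

-x^2*y*z + x^3 + x*y^2 + x*z^2 - 3*x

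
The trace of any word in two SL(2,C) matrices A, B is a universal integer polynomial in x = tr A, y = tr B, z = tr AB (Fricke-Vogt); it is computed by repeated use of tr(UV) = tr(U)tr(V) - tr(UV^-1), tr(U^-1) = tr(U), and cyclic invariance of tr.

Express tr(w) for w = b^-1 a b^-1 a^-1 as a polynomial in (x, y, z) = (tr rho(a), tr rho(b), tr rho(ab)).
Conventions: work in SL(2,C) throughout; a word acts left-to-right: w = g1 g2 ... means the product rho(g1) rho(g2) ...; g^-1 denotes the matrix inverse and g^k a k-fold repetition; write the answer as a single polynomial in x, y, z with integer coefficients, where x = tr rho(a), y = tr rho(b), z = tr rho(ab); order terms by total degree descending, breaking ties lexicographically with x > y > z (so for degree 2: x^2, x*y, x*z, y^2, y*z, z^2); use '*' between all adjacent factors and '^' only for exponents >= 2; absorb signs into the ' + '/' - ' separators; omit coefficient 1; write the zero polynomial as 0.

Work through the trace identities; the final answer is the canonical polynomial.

x*y*z - x^2 - z^2 + 2

and trace(b^-1) = trace(b) = y
and trace(b a b) = trace(b) * trace(a b) - trace(a) = y*z - x
and trace(b a b a) = trace(a b) * trace(a b) - trace(1) = z^2 - 2
and trace(a^-1 b a b) = trace(b a b) * trace(a) - trace(b a b a) = x*y*z - x^2 - z^2 + 2
next, trace(a b^-1 a^-1 b) = trace(a^-1 b a) * trace(b) - trace(a^-1 b a b) = -x*y*z + x^2 + y^2 + z^2 - 2
and trace(b^-1 a b^-1 a^-1) = trace(a b^-1 a^-1) * trace(b) - trace(a b^-1 a^-1 b) = x*y*z - x^2 - z^2 + 2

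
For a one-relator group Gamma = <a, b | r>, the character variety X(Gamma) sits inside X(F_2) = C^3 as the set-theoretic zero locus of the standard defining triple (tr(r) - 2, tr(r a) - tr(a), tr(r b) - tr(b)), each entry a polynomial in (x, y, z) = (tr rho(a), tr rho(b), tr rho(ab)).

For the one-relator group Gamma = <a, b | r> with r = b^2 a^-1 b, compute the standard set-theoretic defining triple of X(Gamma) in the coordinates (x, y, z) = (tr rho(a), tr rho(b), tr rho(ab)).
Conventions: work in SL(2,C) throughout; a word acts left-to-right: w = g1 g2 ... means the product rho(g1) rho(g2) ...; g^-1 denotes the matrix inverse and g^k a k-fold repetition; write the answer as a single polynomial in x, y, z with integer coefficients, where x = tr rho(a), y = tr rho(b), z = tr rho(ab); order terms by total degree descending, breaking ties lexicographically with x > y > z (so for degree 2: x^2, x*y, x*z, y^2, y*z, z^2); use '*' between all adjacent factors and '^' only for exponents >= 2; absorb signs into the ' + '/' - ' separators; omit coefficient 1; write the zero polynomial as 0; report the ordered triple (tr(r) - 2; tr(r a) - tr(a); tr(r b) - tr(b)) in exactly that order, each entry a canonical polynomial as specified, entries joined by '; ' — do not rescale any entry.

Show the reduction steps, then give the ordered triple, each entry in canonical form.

x*y^3 - y^2*z - 2*x*y + z - 2; x*y^2*z - x^2*y - y*z^2 - x + y; x*y^4 - y^3*z - 3*x*y^2 + 2*y*z + x - y

so tr(b^2) = tr(b)*tr(b) - tr(1)  (reduce the b square) = y^2 - 2
tr(b^3) = tr(b)*tr(b^2) - tr(b)  (reduce the b square) = y^3 - 3*y
so tr(a b^2) = tr(b)*tr(a b) - tr(a)  (reduce the b square) = y*z - x
tr(b^3 a) = tr(b)*tr(a b^2) - tr(a b)  (reduce the b square) = y^2*z - x*y - z
tr(b^2 a^-1 b) = tr(b^3)*tr(a) - tr(b^3 a)  (eliminate a^-1) = x*y^3 - y^2*z - 2*x*y + z
tr(a b a b) = tr(b a)*tr(b a) - tr(1)   [split at a repeated b] = z^2 - 2
so tr(a b a) = tr(a)*tr(b a) - tr(b)   [square of a] = x*z - y
tr(b a b^2 a) = tr(b)*tr(a b a b) - tr(a b a)   [square of b] = y*z^2 - x*z - y
reduce: tr(b^2 a^-1 b a) = tr(b a b^2)*tr(a) - tr(b a b^2 a)   [inverse elimination on a] = x*y^2*z - x^2*y - y*z^2 + y
reduce: tr(b^4) = tr(b)*tr(b^3) - tr(b^2) = y^4 - 4*y^2 + 2
reduce: tr(b^4 a) = tr(b)*tr(b a b^2) - tr(b a b) = y^3*z - x*y^2 - 2*y*z + x
tr(b^2 a^-1 b^2) = tr(b^4)*tr(a) - tr(b^4 a) = x*y^4 - y^3*z - 3*x*y^2 + 2*y*z + x
assemble the triple (tr(r) - 2; tr(r a) - x; tr(r b) - y)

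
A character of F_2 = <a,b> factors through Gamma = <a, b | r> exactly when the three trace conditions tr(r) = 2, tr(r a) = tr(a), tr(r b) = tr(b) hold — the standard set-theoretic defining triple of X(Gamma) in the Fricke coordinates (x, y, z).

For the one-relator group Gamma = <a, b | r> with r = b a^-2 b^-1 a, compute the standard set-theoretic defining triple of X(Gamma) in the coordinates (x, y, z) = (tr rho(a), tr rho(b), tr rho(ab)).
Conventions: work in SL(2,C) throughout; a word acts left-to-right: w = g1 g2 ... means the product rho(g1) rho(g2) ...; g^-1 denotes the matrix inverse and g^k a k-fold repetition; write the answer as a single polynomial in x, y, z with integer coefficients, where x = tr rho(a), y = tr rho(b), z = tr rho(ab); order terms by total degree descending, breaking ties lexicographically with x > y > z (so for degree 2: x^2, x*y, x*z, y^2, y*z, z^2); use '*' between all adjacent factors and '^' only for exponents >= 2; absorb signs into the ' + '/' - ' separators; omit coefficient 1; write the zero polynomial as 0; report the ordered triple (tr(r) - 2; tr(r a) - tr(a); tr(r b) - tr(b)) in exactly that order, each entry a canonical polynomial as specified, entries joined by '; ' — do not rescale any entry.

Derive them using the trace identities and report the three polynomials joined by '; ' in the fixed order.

tr(b a b) = tr(b) * tr(a b) - tr(a) = y*z - x
tr(b a b a) = tr(a b) * tr(a b) - tr(1)   [split at repeated a] = z^2 - 2
tr(a b a^-1 b) = tr(b a b) * tr(a) - tr(b a b a) = x*y*z - x^2 - z^2 + 2
tr(b^-1 a b a^-1) = tr(a b a^-1) * tr(b) - tr(a b a^-1 b) = -x*y*z + x^2 + y^2 + z^2 - 2
tr(b a^-2 b^-1 a) = tr(b^-1 a b a^-1) * tr(a) - tr(b^-1 a b) = -x^2*y*z + x^3 + x*y^2 + x*z^2 - 3*x
tr(a^2) = tr(a) * tr(a) - tr(1) = x^2 - 2
tr(a b a) = tr(a) * tr(b a) - tr(b) = x*z - y
tr(a^2 b a) = tr(a) * tr(a b a) - tr(a b) = x^2*z - x*y - z
tr(a^2 b a b) = tr(a) * tr(b a b a) - tr(b a b) = x*z^2 - y*z - x
tr(b^-1 a^2 b a) = tr(a^2 b a) * tr(b) - tr(a^2 b a b) = x^2*y*z - x*y^2 - x*z^2 + x
tr(a^-1 b^-1 a^2 b) = tr(b^-1 a^2 b) * tr(a) - tr(b^-1 a^2 b a) = -x^2*y*z + x^3 + x*y^2 + x*z^2 - 3*x
tr(b a^-2 b^-1 a^2) = tr(a^-1 b^-1 a^2 b) * tr(a) - tr(a^-1 b^-1 a^2 b a) = -x^3*y*z + x^4 + x^2*y^2 + x^2*z^2 - 4*x^2 + 2
tr(b^2) = tr(b) * tr(b) - tr(1) = y^2 - 2
tr(b^2 a^-1) = tr(b^2) * tr(a) - tr(b^2 a) = x*y^2 - y*z - x
tr(b a b^2) = tr(b) * tr(b a b) - tr(b a) = y^2*z - x*y - z
tr(b a b^2 a) = tr(b) * tr(a b a b) - tr(a b a) = y*z^2 - x*z - y
tr(b a b^2 a^-1) = tr(b a b^2) * tr(a) - tr(b a b^2 a) = x*y^2*z - x^2*y - y*z^2 + y
tr(a b^2 a^-2 b) = tr(b a b^2 a^-1) * tr(a) - tr(b a b^2) = x^2*y^2*z - x^3*y - x*y*z^2 - y^2*z + 2*x*y + z
tr(b a^-2 b^-1 a b) = tr(a b^2 a^-2) * tr(b) - tr(a b^2 a^-2 b) = -x^2*y^2*z + x^3*y + x*y^3 + x*y*z^2 - 3*x*y - z
assemble the triple (tr(r) - 2; tr(r a) - x; tr(r b) - y)

-x^2*y*z + x^3 + x*y^2 + x*z^2 - 3*x - 2; -x^3*y*z + x^4 + x^2*y^2 + x^2*z^2 - 4*x^2 - x + 2; -x^2*y^2*z + x^3*y + x*y^3 + x*y*z^2 - 3*x*y - y - z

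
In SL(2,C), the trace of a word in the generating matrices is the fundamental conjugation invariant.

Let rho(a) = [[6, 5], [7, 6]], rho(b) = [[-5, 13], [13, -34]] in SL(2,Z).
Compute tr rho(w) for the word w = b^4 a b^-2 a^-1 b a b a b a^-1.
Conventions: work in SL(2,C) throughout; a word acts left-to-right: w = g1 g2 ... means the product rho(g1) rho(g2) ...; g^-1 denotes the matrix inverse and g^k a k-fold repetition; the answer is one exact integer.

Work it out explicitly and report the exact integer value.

156890438269757946

rho(b) = [[-5, 13], [13, -34]]
... * rho(b) = [[-5, 13], [13, -34]]  ->  [[194, -507], [-507, 1325]]
... * rho(b) = [[-5, 13], [13, -34]]  ->  [[-7561, 19760], [19760, -51641]]
... * rho(b) = [[-5, 13], [13, -34]]  ->  [[294685, -770133], [-770133, 2012674]]
... * rho(a) = [[6, 5], [7, 6]]  ->  [[-3622821, -3147373], [9467920, 8225379]]
... * rho(b^-1) = [[-34, -13], [-13, -5]]  ->  [[164091763, 62833538], [-428839207, -164209855]]
... * rho(b^-1) = [[-34, -13], [-13, -5]]  ->  [[-6395955936, -2447360609], [16715261153, 6395958966]]
... * rho(a^-1) = [[6, -5], [-7, 6]]  ->  [[-21244211353, 17295616026], [55519854156, -45200551969]]
... * rho(b) = [[-5, 13], [13, -34]]  ->  [[331064065103, -864225692473], [-865206446377, 2258576870974]]
... * rho(a) = [[6, 5], [7, 6]]  ->  [[-4063195456693, -3530033829323], [10618799418556, 9225428993959]]
... * rho(b) = [[-5, 13], [13, -34]]  ->  [[-25574462497734, 67199609259973], [66836579828687, -175620193353378]]
... * rho(a) = [[6, 5], [7, 6]]  ->  [[316950489833407, 275325343071168], [-828321874501524, -719538260976833]]
... * rho(b) = [[-5, 13], [13, -34]]  ->  [[1994477010758149, -5240705296585421], [-5212388020191209, 13696116504692510]]
... * rho(a^-1) = [[6, -5], [-7, 6]]  ->  [[48651799140646841, -41416616833303271], [-127147143653994824, 108238639129111105]]
tr = 48651799140646841 + 108238639129111105 = 156890438269757946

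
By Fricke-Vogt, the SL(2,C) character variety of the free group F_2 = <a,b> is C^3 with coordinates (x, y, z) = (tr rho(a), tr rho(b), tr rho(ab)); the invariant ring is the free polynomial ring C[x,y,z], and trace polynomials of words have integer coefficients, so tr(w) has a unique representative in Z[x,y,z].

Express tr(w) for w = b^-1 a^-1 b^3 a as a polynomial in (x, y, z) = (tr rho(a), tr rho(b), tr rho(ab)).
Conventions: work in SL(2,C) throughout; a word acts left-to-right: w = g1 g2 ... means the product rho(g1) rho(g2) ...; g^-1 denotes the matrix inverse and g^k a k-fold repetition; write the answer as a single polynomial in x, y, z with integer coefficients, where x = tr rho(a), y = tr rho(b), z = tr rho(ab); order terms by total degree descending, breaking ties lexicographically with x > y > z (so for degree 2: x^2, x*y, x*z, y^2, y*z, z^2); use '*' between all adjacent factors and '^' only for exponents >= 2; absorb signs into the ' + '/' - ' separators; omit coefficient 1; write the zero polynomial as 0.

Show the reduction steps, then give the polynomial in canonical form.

trace(b^2 a) = trace(b) trace(a b) - trace(a) = y*z - x
apply: trace(a^2 b) = trace(a) trace(b a) - trace(b) = x*z - y
trace(a^2) = trace(a) trace(a) - trace(1) = x^2 - 2
use: trace(b a^2 b) = trace(b) trace(a^2 b) - trace(a^2) = x*y*z - x^2 - y^2 + 2
trace(a b^3 a) = trace(b) trace(b a^2 b) - trace(b a^2) = x*y^2*z - x^2*y - y^3 - x*z + 3*y
use: trace(a b a b) = trace(a b) trace(a b) - trace(1) = z^2 - 2
use: trace(a b a b^2) = trace(b) trace(a b a b) - trace(a b a) = y*z^2 - x*z - y
trace(a b^3 a b) = trace(b) trace(a b a b^2) - trace(a b a b) = y^2*z^2 - x*y*z - y^2 - z^2 + 2
apply: trace(b^3 a b^-1 a) = trace(a b^3 a) trace(b) - trace(a b^3 a b) = x*y^3*z - x^2*y^2 - y^4 - y^2*z^2 + 4*y^2 + z^2 - 2
apply: trace(b^-1 a^-1 b^3 a) = trace(b^3 a b^-1) trace(a) - trace(b^3 a b^-1 a) = -x*y^3*z + x^2*y^2 + y^4 + y^2*z^2 + x*y*z - x^2 - 4*y^2 - z^2 + 2

-x*y^3*z + x^2*y^2 + y^4 + y^2*z^2 + x*y*z - x^2 - 4*y^2 - z^2 + 2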